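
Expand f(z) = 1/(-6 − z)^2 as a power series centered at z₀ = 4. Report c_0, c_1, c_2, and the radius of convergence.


Let w = z − z₀, so z = z₀ + w.
Then -6 − z = -6 − (z₀ + w) = (-6 − z₀) − w = -10 − w.
f(z) = 1/(-10 − w)^2 = (1/(-10)^2) · (1 − w/(-10))^{−2}.
By the binomial series (1−u)^{−2} = Σ_{n≥0} C(n+1, 1) u^n for |u|<1, with u = w/(-10):
  c_n = C(n+1, 1) / (-10)^(n+2).
  c_0 = 1/(-10)^2 = 1/100.
  c_1 = 2/(-10)^3 = -1/500.
  c_2 = 3/(-10)^4 = 3/10000.
The series is valid for |w/d| < 1, i.e. |z − z₀| < |d|.
Radius of convergence: R = |-6 − z₀| = |-10| = 10 (distance from z₀ to the singularity z = -6).

c_0 = 1/100, c_1 = -1/500, c_2 = 3/10000; R = 10.


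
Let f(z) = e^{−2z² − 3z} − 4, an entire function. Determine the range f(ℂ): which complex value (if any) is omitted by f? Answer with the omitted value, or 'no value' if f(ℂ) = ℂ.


Little Picard bounds the complement of f(ℂ) to at most one point.
The exponent g(z) = −2z² − 3z is a nonconstant polynomial, hence surjective onto ℂ. So e^{g(z)} takes every value in {e^w : w ∈ ℂ} = ℂ ∖ {0}. Adding -4 shifts the range to ℂ ∖ {-4}. f omits exactly -4.

Omitted value: -4.


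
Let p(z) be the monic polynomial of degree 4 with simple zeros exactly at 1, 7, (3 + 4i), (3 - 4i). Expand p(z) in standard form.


The polynomial is p(z) = ∏_{α ∈ S} (z − α), where S = {1, 7, (3 + 4i), (3 - 4i)}.
Expanding the product yields: p(z) = z^4 -14·z^3 + 80·z^2 -242·z + 175.
Note conjugate pairs combine to real quadratics: (z − (3+4i))(z − (3−4i)) = z² − 6z + 25.
The resulting polynomial has degree 4 and real coefficients as required.

p(z) = z^4 -14·z^3 + 80·z^2 -242·z + 175.


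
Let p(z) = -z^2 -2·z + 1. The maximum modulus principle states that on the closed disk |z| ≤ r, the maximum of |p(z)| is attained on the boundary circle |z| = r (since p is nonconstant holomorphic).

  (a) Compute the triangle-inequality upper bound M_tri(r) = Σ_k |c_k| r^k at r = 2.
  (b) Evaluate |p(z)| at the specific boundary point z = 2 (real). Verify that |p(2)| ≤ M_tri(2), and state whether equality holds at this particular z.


Coefficients: c_0 = 1, c_1 = -2, c_2 = -1. Radius r = 2.
Part (a). Triangle bound: M_tri(r) = Σ_k |c_k| r^k
  = |1|·2^0 + |-2|·2^1 + |-1|·2^2
  = 1 + 4 + 4 = 9.
This bounds M(r) := max_{|z|=r} |p(z)| from above; equality holds iff all terms c_k z^k can be made to align in phase at a single z on |z|=r.
Part (b). At z = 2 (real, on the circle |z| = r):
  p(2) = (1)·2^0 + (-2)·2^1 + (-1)·2^2 = -7.
  |p(2)| = 7.
Check: |p(2)| = 7 ≤ 9 = M_tri(2). ✓ Equality does not hold at z = 2 (the coefficients have mixed signs, so the terms do not all align in phase there).

M_tri(2) = 9; |p(2)| = 7; equality at z=2: no.


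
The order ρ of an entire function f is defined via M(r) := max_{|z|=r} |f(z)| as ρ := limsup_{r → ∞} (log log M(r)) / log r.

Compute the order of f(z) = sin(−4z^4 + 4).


Write sin(w) = (e^{iw} ± e^{−iw})/(2 or 2i), so |sin(w)| ≤ e^{|w|}. With w = −4z^4 + 4, |w| ≤ 4r^4 + 4 on |z|=r, giving M(r) ≤ e^{4r^4 + 4} and ρ ≤ 4. For the lower bound, choose z on |z|=r with -4z^4 purely imaginary of modulus 4r^4; then |sin(−4z^4 + 4)| grows like e^{4r^4}/2, so ρ ≥ 4. Hence ρ = 4.
Therefore ρ = 4.

Order ρ = 4.


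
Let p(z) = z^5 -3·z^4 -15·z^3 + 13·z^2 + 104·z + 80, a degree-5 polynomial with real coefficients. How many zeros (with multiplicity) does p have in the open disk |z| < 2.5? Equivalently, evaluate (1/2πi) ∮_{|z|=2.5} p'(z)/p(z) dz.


The zeros of p are: 4, 4, (-2 + 1i), (-2 - 1i), -1.
Their magnitudes are: 4, 4, 2.236, 2.236, 1.
Zeros with |z| < R = 2.5: (-2 + 1i), (-2 - 1i), -1.
Count = 3.
By the argument principle, (1/2πi) ∮_{|z|=R} p'(z)/p(z) dz equals exactly this count.

Number of zeros inside |z| < 2.5: 3.


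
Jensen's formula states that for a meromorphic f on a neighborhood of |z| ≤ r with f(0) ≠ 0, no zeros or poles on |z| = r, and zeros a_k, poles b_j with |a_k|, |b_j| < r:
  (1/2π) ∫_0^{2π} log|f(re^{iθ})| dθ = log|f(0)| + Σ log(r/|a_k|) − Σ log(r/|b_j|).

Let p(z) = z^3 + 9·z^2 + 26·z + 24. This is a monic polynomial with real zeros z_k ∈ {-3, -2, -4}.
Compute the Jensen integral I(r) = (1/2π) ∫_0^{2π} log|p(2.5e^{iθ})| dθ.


Zeros: -4, -3, -2; r = 2.5.
Inside |z| < r: -2. Outside (|z| ≥ r): -4, -3.
p(0) = 24, so log|p(0)| = log(24) = 3.1781.
Apply Jensen: I(r) = log|p(0)| + Σ_k log(r/|z_k|), summed over zeros inside |z| < r.
  log(r/|z_k|) for z_k = -2: log(2.5/2) = 0.2231
  Outside zeros (-4, -3) contribute nothing to the Jensen sum.
Sum over inside zeros: 0.2231.
I(r) = log|p(0)| + (inside sum) = 3.1781 + 0.2231 = 3.4012.
Note: since some zeros are outside |z| ≤ r, the simplified n·log(r) form does NOT apply — only the inside zeros contribute.

I(r) ≈ 3.4012.


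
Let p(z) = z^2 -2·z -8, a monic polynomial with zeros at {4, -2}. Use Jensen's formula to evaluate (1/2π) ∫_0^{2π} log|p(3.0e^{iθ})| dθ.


Zeros: -2, 4; r = 3.0.
Inside |z| < r: -2. Outside (|z| ≥ r): 4.
p(0) = -8, so log|p(0)| = log(8) = 2.0794.
Apply Jensen: I(r) = log|p(0)| + Σ_k log(r/|z_k|), summed over zeros inside |z| < r.
  log(r/|z_k|) for z_k = -2: log(3.0/2) = 0.4055
  Outside zeros (4) contribute nothing to the Jensen sum.
Sum over inside zeros: 0.4055.
I(r) = log|p(0)| + (inside sum) = 2.0794 + 0.4055 = 2.4849.
Note: since some zeros are outside |z| ≤ r, the simplified n·log(r) form does NOT apply — only the inside zeros contribute.

I(r) ≈ 2.4849.


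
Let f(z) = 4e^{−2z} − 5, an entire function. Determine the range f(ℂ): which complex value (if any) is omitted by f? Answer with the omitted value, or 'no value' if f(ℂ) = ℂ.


Little Picard bounds the complement of f(ℂ) to at most one point.
e^{−2z} is never zero on ℂ, so 4·e^{−2z} takes every value in ℂ ∖ {0}. Adding -5 shifts the range to ℂ ∖ {-5}. Thus f omits exactly the value -5.

Omitted value: -5.


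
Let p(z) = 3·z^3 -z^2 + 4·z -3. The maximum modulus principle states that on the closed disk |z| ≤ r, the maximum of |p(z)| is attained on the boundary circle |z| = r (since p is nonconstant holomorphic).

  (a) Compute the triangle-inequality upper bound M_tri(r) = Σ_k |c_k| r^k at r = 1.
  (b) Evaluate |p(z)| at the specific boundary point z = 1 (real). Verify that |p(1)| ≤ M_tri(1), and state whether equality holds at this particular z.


Coefficients: c_0 = -3, c_1 = 4, c_2 = -1, c_3 = 3. Radius r = 1.
Part (a). Triangle bound: M_tri(r) = Σ_k |c_k| r^k
  = |-3|·1^0 + |4|·1^1 + |-1|·1^2 + |3|·1^3
  = 3 + 4 + 1 + 3 = 11.
This bounds M(r) := max_{|z|=r} |p(z)| from above; equality holds iff all terms c_k z^k can be made to align in phase at a single z on |z|=r.
Part (b). At z = 1 (real, on the circle |z| = r):
  p(1) = (-3)·1^0 + (4)·1^1 + (-1)·1^2 + (3)·1^3 = 3.
  |p(1)| = 3.
Check: |p(1)| = 3 ≤ 11 = M_tri(1). ✓ Equality does not hold at z = 1 (the coefficients have mixed signs, so the terms do not all align in phase there).

M_tri(1) = 11; |p(1)| = 3; equality at z=1: no.


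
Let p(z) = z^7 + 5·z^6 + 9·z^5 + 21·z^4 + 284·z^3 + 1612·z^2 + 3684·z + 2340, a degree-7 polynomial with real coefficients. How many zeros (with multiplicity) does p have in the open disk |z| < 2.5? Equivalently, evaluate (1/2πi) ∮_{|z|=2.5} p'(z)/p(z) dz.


The zeros of p are: (3 + 3i), (3 - 3i), -1, (-2 + 3i), (-2 - 3i), (-3 + 1i), (-3 - 1i).
Their magnitudes are: 4.243, 4.243, 1, 3.606, 3.606, 3.162, 3.162.
Zeros with |z| < R = 2.5: -1.
Count = 1.
By the argument principle, (1/2πi) ∮_{|z|=R} p'(z)/p(z) dz equals exactly this count.

Number of zeros inside |z| < 2.5: 1.


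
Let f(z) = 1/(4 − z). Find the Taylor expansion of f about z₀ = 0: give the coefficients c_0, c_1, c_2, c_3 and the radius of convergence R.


Let w = z − z₀, so z = z₀ + w.
Then 4 − z = 4 − (z₀ + w) = (4 − z₀) − w = 4 − w.
f(z) = 1/(4 − w) = (1/(4)) · 1/(1 − w/(4)) = Σ_{n≥0} w^n / (4)^(n+1).
So c_n = 1/(4)^(n+1):
  c_0 = 1/(4)^1 = 1/4.
  c_1 = 1/(4)^2 = 1/16.
  c_2 = 1/(4)^3 = 1/64.
  c_3 = 1/(4)^4 = 1/256.
The series is valid for |w/d| < 1, i.e. |z − z₀| < |d|.
Radius of convergence: R = |4 − z₀| = |4| = 4 (distance from z₀ to the singularity z = 4).

c_0 = 1/4, c_1 = 1/16, c_2 = 1/64, c_3 = 1/256; R = 4.


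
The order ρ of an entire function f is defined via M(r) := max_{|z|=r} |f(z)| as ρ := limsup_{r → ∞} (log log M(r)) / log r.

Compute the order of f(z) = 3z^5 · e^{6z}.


M(r) = max_{|z|=r} |3|·|z|^5·|e^{6z}| = 3·r^5 · e^{6r^1} (the factors attain their maxima compatibly on |z|=r). Then log M(r) = log 3 + 5·log r + 6r^1, dominated by the last term, so log log M(r) ~ 1·log r. The polynomial factor 3z^5 contributes only a log r term and does not affect the order. ρ = 1.
Therefore ρ = 1.

Order ρ = 1.


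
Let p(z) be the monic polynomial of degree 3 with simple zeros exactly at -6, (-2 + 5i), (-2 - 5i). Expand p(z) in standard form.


The polynomial is p(z) = ∏_{α ∈ S} (z − α), where S = {-6, (-2 + 5i), (-2 - 5i)}.
Expanding the product yields: p(z) = z^3 + 10·z^2 + 53·z + 174.
Note conjugate pairs combine to real quadratics: (z − (-2+5i))(z − (-2−5i)) = z² + 4z + 29.
The resulting polynomial has degree 3 and real coefficients as required.

p(z) = z^3 + 10·z^2 + 53·z + 174.


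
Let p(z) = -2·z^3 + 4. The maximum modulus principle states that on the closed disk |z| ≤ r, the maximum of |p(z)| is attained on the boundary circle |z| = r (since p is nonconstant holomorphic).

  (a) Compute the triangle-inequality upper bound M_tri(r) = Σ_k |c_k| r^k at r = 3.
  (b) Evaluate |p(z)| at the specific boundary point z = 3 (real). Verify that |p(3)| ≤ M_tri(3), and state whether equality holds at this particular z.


Coefficients: c_0 = 4, c_1 = 0, c_2 = 0, c_3 = -2. Radius r = 3.
Part (a). Triangle bound: M_tri(r) = Σ_k |c_k| r^k
  = |4|·3^0 + |0|·3^1 + |0|·3^2 + |-2|·3^3
  = 4 + 0 + 0 + 54 = 58.
This bounds M(r) := max_{|z|=r} |p(z)| from above; equality holds iff all terms c_k z^k can be made to align in phase at a single z on |z|=r.
Part (b). At z = 3 (real, on the circle |z| = r):
  p(3) = (4)·3^0 + (0)·3^1 + (0)·3^2 + (-2)·3^3 = -50.
  |p(3)| = 50.
Check: |p(3)| = 50 ≤ 58 = M_tri(3). ✓ Equality does not hold at z = 3 (the coefficients have mixed signs, so the terms do not all align in phase there).

M_tri(3) = 58; |p(3)| = 50; equality at z=3: no.


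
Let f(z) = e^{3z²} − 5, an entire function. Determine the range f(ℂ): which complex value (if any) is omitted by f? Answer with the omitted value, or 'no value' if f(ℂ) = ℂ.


Little Picard bounds the complement of f(ℂ) to at most one point.
The exponent g(z) = 3z² is a nonconstant polynomial, hence surjective onto ℂ. So e^{g(z)} takes every value in {e^w : w ∈ ℂ} = ℂ ∖ {0}. Adding -5 shifts the range to ℂ ∖ {-5}. f omits exactly -5.

Omitted value: -5.


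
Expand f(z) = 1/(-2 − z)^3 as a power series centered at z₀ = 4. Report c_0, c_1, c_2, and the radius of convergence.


Let w = z − z₀, so z = z₀ + w.
Then -2 − z = -2 − (z₀ + w) = (-2 − z₀) − w = -6 − w.
f(z) = 1/(-6 − w)^3 = (1/(-6)^3) · (1 − w/(-6))^{−3}.
By the binomial series (1−u)^{−3} = Σ_{n≥0} C(n+2, 2) u^n for |u|<1, with u = w/(-6):
  c_n = C(n+2, 2) / (-6)^(n+3).
  c_0 = 1/(-6)^3 = -1/216.
  c_1 = 3/(-6)^4 = 1/432.
  c_2 = 6/(-6)^5 = -1/1296.
The series is valid for |w/d| < 1, i.e. |z − z₀| < |d|.
Radius of convergence: R = |-2 − z₀| = |-6| = 6 (distance from z₀ to the singularity z = -2).

c_0 = -1/216, c_1 = 1/432, c_2 = -1/1296; R = 6.


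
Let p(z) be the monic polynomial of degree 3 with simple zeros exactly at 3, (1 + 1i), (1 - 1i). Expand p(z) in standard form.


The polynomial is p(z) = ∏_{α ∈ S} (z − α), where S = {3, (1 + 1i), (1 - 1i)}.
Expanding the product yields: p(z) = z^3 -5·z^2 + 8·z -6.
Note conjugate pairs combine to real quadratics: (z − (1+1i))(z − (1−1i)) = z² − 2z + 2.
The resulting polynomial has degree 3 and real coefficients as required.

p(z) = z^3 -5·z^2 + 8·z -6.


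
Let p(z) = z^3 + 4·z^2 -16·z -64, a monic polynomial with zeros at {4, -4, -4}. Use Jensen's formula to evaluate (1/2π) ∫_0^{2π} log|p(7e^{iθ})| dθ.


Zeros: -4, -4, 4; r = 7.
Inside |z| < r: -4, -4, 4. Outside (|z| ≥ r): ∅.
p(0) = -64, so log|p(0)| = log(64) = 4.1589.
Apply Jensen: I(r) = log|p(0)| + Σ_k log(r/|z_k|), summed over zeros inside |z| < r.
  log(r/|z_k|) for z_k = 4: log(7/4) = 0.5596
  log(r/|z_k|) for z_k = -4: log(7/4) = 0.5596
  log(r/|z_k|) for z_k = -4: log(7/4) = 0.5596
Sum over inside zeros: 1.6788.
I(r) = log|p(0)| + (inside sum) = 4.1589 + 1.6788 = 5.8377.
Closed form (all zeros inside, monic): I(r) = n·log(r) = 3·log(7) = 5.8377. ✓

I(r) ≈ 5.8377.


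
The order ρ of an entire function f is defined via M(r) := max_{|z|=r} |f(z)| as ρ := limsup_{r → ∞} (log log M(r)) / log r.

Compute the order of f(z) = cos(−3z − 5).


cos(w) is a linear combination of e^{iw} and e^{−iw} (or e^w, e^{−w} in the hyperbolic case), so |cos(w)| ≤ e^{|w|}. With w = −3z − 5, |w| ≤ 3|z| + 5 = 3r + 5 on |z| = r, giving M(r) ≤ e^{3r + 5}, so ρ ≤ 1. On a suitable ray (z = it for sin/cos; z = t for sinh/cosh, t real → ∞), |cos(−3z − 5)| grows like e^{3|t|}/2, so ρ ≥ 1. Hence ρ = 1.
Therefore ρ = 1.

Order ρ = 1.


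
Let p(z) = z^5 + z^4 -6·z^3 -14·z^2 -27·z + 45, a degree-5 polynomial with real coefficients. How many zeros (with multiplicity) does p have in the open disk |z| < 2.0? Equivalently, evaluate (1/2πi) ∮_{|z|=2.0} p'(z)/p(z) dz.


The zeros of p are: 1, 3, -3, (-1 + 2i), (-1 - 2i).
Their magnitudes are: 1, 3, 3, 2.236, 2.236.
Zeros with |z| < R = 2.0: 1.
Count = 1.
By the argument principle, (1/2πi) ∮_{|z|=R} p'(z)/p(z) dz equals exactly this count.

Number of zeros inside |z| < 2.0: 1.


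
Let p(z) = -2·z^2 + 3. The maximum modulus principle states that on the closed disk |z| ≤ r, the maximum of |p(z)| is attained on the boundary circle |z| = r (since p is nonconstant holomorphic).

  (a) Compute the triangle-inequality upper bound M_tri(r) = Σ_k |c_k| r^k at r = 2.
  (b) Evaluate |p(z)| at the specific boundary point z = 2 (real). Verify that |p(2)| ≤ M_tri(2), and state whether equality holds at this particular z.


Coefficients: c_0 = 3, c_1 = 0, c_2 = -2. Radius r = 2.
Part (a). Triangle bound: M_tri(r) = Σ_k |c_k| r^k
  = |3|·2^0 + |0|·2^1 + |-2|·2^2
  = 3 + 0 + 8 = 11.
This bounds M(r) := max_{|z|=r} |p(z)| from above; equality holds iff all terms c_k z^k can be made to align in phase at a single z on |z|=r.
Part (b). At z = 2 (real, on the circle |z| = r):
  p(2) = (3)·2^0 + (0)·2^1 + (-2)·2^2 = -5.
  |p(2)| = 5.
Check: |p(2)| = 5 ≤ 11 = M_tri(2). ✓ Equality does not hold at z = 2 (the coefficients have mixed signs, so the terms do not all align in phase there).

M_tri(2) = 11; |p(2)| = 5; equality at z=2: no.


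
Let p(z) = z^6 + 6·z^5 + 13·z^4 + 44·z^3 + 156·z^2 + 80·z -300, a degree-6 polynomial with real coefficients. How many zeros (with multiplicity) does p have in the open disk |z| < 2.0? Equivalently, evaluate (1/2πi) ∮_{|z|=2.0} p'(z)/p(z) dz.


The zeros of p are: 1, (1 + 3i), (1 - 3i), (-3 + 1i), (-3 - 1i), -3.
Their magnitudes are: 1, 3.162, 3.162, 3.162, 3.162, 3.
Zeros with |z| < R = 2.0: 1.
Count = 1.
By the argument principle, (1/2πi) ∮_{|z|=R} p'(z)/p(z) dz equals exactly this count.

Number of zeros inside |z| < 2.0: 1.


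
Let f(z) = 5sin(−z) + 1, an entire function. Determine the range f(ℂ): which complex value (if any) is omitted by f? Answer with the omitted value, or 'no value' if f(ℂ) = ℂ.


Little Picard bounds the complement of f(ℂ) to at most one point.
sin is entire and surjective onto ℂ: for every w ∈ ℂ, sin(ζ) = w has a solution ζ ∈ ℂ (e.g., via the complex inverse arcsin). With ζ = −z this gives z = ζ/(-1). Then 5·sin(−z) takes every value in 5·ℂ = ℂ, and adding 1 is a bijection of ℂ. So f is surjective and omits no value. (Note: only on the real line is sin bounded by [−1, 1].)

Omitted value: no value.


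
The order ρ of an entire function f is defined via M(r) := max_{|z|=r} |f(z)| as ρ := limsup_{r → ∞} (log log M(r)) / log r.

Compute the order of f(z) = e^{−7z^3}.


|e^{−7z^3}| = e^{Re(-7·z^3) + 0} ≤ e^{7|z|^3 + 0} = e^{7r^3 + 0} on |z| = r, so ρ ≤ 3. Choosing z on |z|=r so that -7·z^3 is real positive (always possible by picking arg z appropriately) gives |f(z)| = e^{7r^3 + 0}, matching the bound. The additive constant 0 does not affect log log M(r) ~ 3·log r. Hence ρ = 3.
Therefore ρ = 3.

Order ρ = 3.


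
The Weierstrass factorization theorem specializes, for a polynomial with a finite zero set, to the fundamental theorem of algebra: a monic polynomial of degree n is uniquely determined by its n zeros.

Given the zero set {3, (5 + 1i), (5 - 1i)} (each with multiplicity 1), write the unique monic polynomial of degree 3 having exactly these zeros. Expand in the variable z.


The polynomial is p(z) = ∏_{α ∈ S} (z − α), where S = {3, (5 + 1i), (5 - 1i)}.
Expanding the product yields: p(z) = z^3 -13·z^2 + 56·z -78.
Note conjugate pairs combine to real quadratics: (z − (5+1i))(z − (5−1i)) = z² − 10z + 26.
The resulting polynomial has degree 3 and real coefficients as required.

p(z) = z^3 -13·z^2 + 56·z -78.


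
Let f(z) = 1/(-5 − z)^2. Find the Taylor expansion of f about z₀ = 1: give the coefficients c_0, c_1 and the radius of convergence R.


Let w = z − z₀, so z = z₀ + w.
Then -5 − z = -5 − (z₀ + w) = (-5 − z₀) − w = -6 − w.
f(z) = 1/(-6 − w)^2 = (1/(-6)^2) · (1 − w/(-6))^{−2}.
By the binomial series (1−u)^{−2} = Σ_{n≥0} C(n+1, 1) u^n for |u|<1, with u = w/(-6):
  c_n = C(n+1, 1) / (-6)^(n+2).
  c_0 = 1/(-6)^2 = 1/36.
  c_1 = 2/(-6)^3 = -1/108.
The series is valid for |w/d| < 1, i.e. |z − z₀| < |d|.
Radius of convergence: R = |-5 − z₀| = |-6| = 6 (distance from z₀ to the singularity z = -5).

c_0 = 1/36, c_1 = -1/108; R = 6.


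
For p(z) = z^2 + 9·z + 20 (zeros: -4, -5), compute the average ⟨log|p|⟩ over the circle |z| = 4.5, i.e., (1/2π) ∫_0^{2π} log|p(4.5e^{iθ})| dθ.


Zeros: -5, -4; r = 4.5.
Inside |z| < r: -4. Outside (|z| ≥ r): -5.
p(0) = 20, so log|p(0)| = log(20) = 2.9957.
Apply Jensen: I(r) = log|p(0)| + Σ_k log(r/|z_k|), summed over zeros inside |z| < r.
  log(r/|z_k|) for z_k = -4: log(4.5/4) = 0.1178
  Outside zeros (-5) contribute nothing to the Jensen sum.
Sum over inside zeros: 0.1178.
I(r) = log|p(0)| + (inside sum) = 2.9957 + 0.1178 = 3.1135.
Note: since some zeros are outside |z| ≤ r, the simplified n·log(r) form does NOT apply — only the inside zeros contribute.

I(r) ≈ 3.1135.


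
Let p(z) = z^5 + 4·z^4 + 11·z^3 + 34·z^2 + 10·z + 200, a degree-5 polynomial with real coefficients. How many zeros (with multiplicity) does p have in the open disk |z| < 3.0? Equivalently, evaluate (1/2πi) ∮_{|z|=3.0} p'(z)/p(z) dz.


The zeros of p are: -4, (1 + 2i), (1 - 2i), (-1 + 3i), (-1 - 3i).
Their magnitudes are: 4, 2.236, 2.236, 3.162, 3.162.
Zeros with |z| < R = 3.0: (1 + 2i), (1 - 2i).
Count = 2.
By the argument principle, (1/2πi) ∮_{|z|=R} p'(z)/p(z) dz equals exactly this count.

Number of zeros inside |z| < 3.0: 2.


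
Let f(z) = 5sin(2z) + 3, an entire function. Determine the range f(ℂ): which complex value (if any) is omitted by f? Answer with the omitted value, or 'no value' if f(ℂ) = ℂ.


Little Picard bounds the complement of f(ℂ) to at most one point.
sin is entire and surjective onto ℂ: for every w ∈ ℂ, sin(ζ) = w has a solution ζ ∈ ℂ (e.g., via the complex inverse arcsin). With ζ = 2z this gives z = ζ/(2). Then 5·sin(2z) takes every value in 5·ℂ = ℂ, and adding 3 is a bijection of ℂ. So f is surjective and omits no value. (Note: only on the real line is sin bounded by [−1, 1].)

Omitted value: no value.


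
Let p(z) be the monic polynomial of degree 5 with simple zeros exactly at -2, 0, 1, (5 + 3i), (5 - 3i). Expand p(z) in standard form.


The polynomial is p(z) = ∏_{α ∈ S} (z − α), where S = {-2, 0, 1, (5 + 3i), (5 - 3i)}.
Expanding the product yields: p(z) = z^5 -9·z^4 + 22·z^3 + 54·z^2 -68·z.
Note conjugate pairs combine to real quadratics: (z − (5+3i))(z − (5−3i)) = z² − 10z + 34.
The resulting polynomial has degree 5 and real coefficients as required.

p(z) = z^5 -9·z^4 + 22·z^3 + 54·z^2 -68·z.


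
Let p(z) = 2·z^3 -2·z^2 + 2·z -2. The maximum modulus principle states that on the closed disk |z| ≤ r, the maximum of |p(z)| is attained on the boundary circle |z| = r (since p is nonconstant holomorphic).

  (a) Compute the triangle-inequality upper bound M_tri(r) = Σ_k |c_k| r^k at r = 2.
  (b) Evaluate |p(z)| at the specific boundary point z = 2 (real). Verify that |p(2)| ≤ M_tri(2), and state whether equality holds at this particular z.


Coefficients: c_0 = -2, c_1 = 2, c_2 = -2, c_3 = 2. Radius r = 2.
Part (a). Triangle bound: M_tri(r) = Σ_k |c_k| r^k
  = |-2|·2^0 + |2|·2^1 + |-2|·2^2 + |2|·2^3
  = 2 + 4 + 8 + 16 = 30.
This bounds M(r) := max_{|z|=r} |p(z)| from above; equality holds iff all terms c_k z^k can be made to align in phase at a single z on |z|=r.
Part (b). At z = 2 (real, on the circle |z| = r):
  p(2) = (-2)·2^0 + (2)·2^1 + (-2)·2^2 + (2)·2^3 = 10.
  |p(2)| = 10.
Check: |p(2)| = 10 ≤ 30 = M_tri(2). ✓ Equality does not hold at z = 2 (the coefficients have mixed signs, so the terms do not all align in phase there).

M_tri(2) = 30; |p(2)| = 10; equality at z=2: no.


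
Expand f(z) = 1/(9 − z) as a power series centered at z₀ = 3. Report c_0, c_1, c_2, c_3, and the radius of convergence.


Let w = z − z₀, so z = z₀ + w.
Then 9 − z = 9 − (z₀ + w) = (9 − z₀) − w = 6 − w.
f(z) = 1/(6 − w) = (1/(6)) · 1/(1 − w/(6)) = Σ_{n≥0} w^n / (6)^(n+1).
So c_n = 1/(6)^(n+1):
  c_0 = 1/(6)^1 = 1/6.
  c_1 = 1/(6)^2 = 1/36.
  c_2 = 1/(6)^3 = 1/216.
  c_3 = 1/(6)^4 = 1/1296.
The series is valid for |w/d| < 1, i.e. |z − z₀| < |d|.
Radius of convergence: R = |9 − z₀| = |6| = 6 (distance from z₀ to the singularity z = 9).

c_0 = 1/6, c_1 = 1/36, c_2 = 1/216, c_3 = 1/1296; R = 6.


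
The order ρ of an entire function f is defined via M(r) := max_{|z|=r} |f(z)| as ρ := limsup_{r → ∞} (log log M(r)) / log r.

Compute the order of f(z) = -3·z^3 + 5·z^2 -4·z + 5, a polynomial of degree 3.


|f(z)| ≤ Σ|c_k|·r^k = O(r^3) as r → ∞. Polynomial growth is O(e^{r^ε}) for every ε > 0 (since r^3/e^{r^ε} → 0), so ρ ≤ ε for all ε > 0, i.e. ρ = 0. Every nonconstant polynomial has order 0.
Therefore ρ = 0.

Order ρ = 0.


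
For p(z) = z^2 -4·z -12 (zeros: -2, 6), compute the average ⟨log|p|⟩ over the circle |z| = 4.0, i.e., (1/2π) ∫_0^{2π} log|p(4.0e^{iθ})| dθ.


Zeros: -2, 6; r = 4.0.
Inside |z| < r: -2. Outside (|z| ≥ r): 6.
p(0) = -12, so log|p(0)| = log(12) = 2.4849.
Apply Jensen: I(r) = log|p(0)| + Σ_k log(r/|z_k|), summed over zeros inside |z| < r.
  log(r/|z_k|) for z_k = -2: log(4.0/2) = 0.6931
  Outside zeros (6) contribute nothing to the Jensen sum.
Sum over inside zeros: 0.6931.
I(r) = log|p(0)| + (inside sum) = 2.4849 + 0.6931 = 3.1781.
Note: since some zeros are outside |z| ≤ r, the simplified n·log(r) form does NOT apply — only the inside zeros contribute.

I(r) ≈ 3.1781.


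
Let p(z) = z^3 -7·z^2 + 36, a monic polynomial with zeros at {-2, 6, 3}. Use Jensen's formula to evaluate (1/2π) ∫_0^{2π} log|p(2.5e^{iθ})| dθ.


Zeros: -2, 3, 6; r = 2.5.
Inside |z| < r: -2. Outside (|z| ≥ r): 3, 6.
p(0) = 36, so log|p(0)| = log(36) = 3.5835.
Apply Jensen: I(r) = log|p(0)| + Σ_k log(r/|z_k|), summed over zeros inside |z| < r.
  log(r/|z_k|) for z_k = -2: log(2.5/2) = 0.2231
  Outside zeros (3, 6) contribute nothing to the Jensen sum.
Sum over inside zeros: 0.2231.
I(r) = log|p(0)| + (inside sum) = 3.5835 + 0.2231 = 3.8067.
Note: since some zeros are outside |z| ≤ r, the simplified n·log(r) form does NOT apply — only the inside zeros contribute.

I(r) ≈ 3.8067.


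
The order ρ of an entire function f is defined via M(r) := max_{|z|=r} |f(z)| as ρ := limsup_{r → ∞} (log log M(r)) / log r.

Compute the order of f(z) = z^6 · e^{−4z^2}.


M(r) = max_{|z|=r} |1|·|z|^6·|e^{−4z^2}| = 1·r^6 · e^{4r^2} (the factors attain their maxima compatibly on |z|=r). Then log M(r) = log 1 + 6·log r + 4r^2, dominated by the last term, so log log M(r) ~ 2·log r. The polynomial factor 1z^6 contributes only a log r term and does not affect the order. ρ = 2.
Therefore ρ = 2.

Order ρ = 2.


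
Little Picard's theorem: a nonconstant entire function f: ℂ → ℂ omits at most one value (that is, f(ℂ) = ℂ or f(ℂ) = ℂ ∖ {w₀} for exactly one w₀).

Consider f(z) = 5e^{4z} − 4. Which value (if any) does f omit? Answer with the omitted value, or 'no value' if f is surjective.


Little Picard bounds the complement of f(ℂ) to at most one point.
e^{4z} is never zero on ℂ, so 5·e^{4z} takes every value in ℂ ∖ {0}. Adding -4 shifts the range to ℂ ∖ {-4}. Thus f omits exactly the value -4.

Omitted value: -4.


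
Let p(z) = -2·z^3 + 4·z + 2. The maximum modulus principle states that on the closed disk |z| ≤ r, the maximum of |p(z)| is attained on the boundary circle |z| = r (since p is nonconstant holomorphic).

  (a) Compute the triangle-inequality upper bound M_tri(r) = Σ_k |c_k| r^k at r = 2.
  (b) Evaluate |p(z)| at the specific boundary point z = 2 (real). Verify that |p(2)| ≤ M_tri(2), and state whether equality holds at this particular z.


Coefficients: c_0 = 2, c_1 = 4, c_2 = 0, c_3 = -2. Radius r = 2.
Part (a). Triangle bound: M_tri(r) = Σ_k |c_k| r^k
  = |2|·2^0 + |4|·2^1 + |0|·2^2 + |-2|·2^3
  = 2 + 8 + 0 + 16 = 26.
This bounds M(r) := max_{|z|=r} |p(z)| from above; equality holds iff all terms c_k z^k can be made to align in phase at a single z on |z|=r.
Part (b). At z = 2 (real, on the circle |z| = r):
  p(2) = (2)·2^0 + (4)·2^1 + (0)·2^2 + (-2)·2^3 = -6.
  |p(2)| = 6.
Check: |p(2)| = 6 ≤ 26 = M_tri(2). ✓ Equality does not hold at z = 2 (the coefficients have mixed signs, so the terms do not all align in phase there).

M_tri(2) = 26; |p(2)| = 6; equality at z=2: no.


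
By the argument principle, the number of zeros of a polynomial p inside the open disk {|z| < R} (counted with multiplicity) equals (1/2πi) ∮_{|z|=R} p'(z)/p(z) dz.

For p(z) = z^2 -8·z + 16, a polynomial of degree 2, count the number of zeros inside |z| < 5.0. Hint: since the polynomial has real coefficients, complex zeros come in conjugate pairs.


The zeros of p are: 4, 4.
Their magnitudes are: 4, 4.
Zeros with |z| < R = 5.0: 4, 4.
Count = 2.
By the argument principle, (1/2πi) ∮_{|z|=R} p'(z)/p(z) dz equals exactly this count.

Number of zeros inside |z| < 5.0: 2.


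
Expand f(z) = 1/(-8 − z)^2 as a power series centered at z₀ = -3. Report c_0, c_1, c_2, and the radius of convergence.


Let w = z − z₀, so z = z₀ + w.
Then -8 − z = -8 − (z₀ + w) = (-8 − z₀) − w = -5 − w.
f(z) = 1/(-5 − w)^2 = (1/(-5)^2) · (1 − w/(-5))^{−2}.
By the binomial series (1−u)^{−2} = Σ_{n≥0} C(n+1, 1) u^n for |u|<1, with u = w/(-5):
  c_n = C(n+1, 1) / (-5)^(n+2).
  c_0 = 1/(-5)^2 = 1/25.
  c_1 = 2/(-5)^3 = -2/125.
  c_2 = 3/(-5)^4 = 3/625.
The series is valid for |w/d| < 1, i.e. |z − z₀| < |d|.
Radius of convergence: R = |-8 − z₀| = |-5| = 5 (distance from z₀ to the singularity z = -8).

c_0 = 1/25, c_1 = -2/125, c_2 = 3/625; R = 5.


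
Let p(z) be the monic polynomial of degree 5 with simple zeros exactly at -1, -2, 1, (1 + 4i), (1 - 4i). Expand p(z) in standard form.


The polynomial is p(z) = ∏_{α ∈ S} (z − α), where S = {-1, -2, 1, (1 + 4i), (1 - 4i)}.
Expanding the product yields: p(z) = z^5 + 12·z^3 + 34·z^2 -13·z -34.
Note conjugate pairs combine to real quadratics: (z − (1+4i))(z − (1−4i)) = z² − 2z + 17.
The resulting polynomial has degree 5 and real coefficients as required.

p(z) = z^5 + 12·z^3 + 34·z^2 -13·z -34.


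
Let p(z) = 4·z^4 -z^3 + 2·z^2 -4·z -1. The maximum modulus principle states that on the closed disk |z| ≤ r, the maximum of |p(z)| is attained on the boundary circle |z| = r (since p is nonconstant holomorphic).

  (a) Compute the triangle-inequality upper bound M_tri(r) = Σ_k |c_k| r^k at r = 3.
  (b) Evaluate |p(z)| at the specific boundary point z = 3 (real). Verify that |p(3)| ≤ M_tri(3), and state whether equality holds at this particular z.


Coefficients: c_0 = -1, c_1 = -4, c_2 = 2, c_3 = -1, c_4 = 4. Radius r = 3.
Part (a). Triangle bound: M_tri(r) = Σ_k |c_k| r^k
  = |-1|·3^0 + |-4|·3^1 + |2|·3^2 + |-1|·3^3 + |4|·3^4
  = 1 + 12 + 18 + 27 + 324 = 382.
This bounds M(r) := max_{|z|=r} |p(z)| from above; equality holds iff all terms c_k z^k can be made to align in phase at a single z on |z|=r.
Part (b). At z = 3 (real, on the circle |z| = r):
  p(3) = (-1)·3^0 + (-4)·3^1 + (2)·3^2 + (-1)·3^3 + (4)·3^4 = 302.
  |p(3)| = 302.
Check: |p(3)| = 302 ≤ 382 = M_tri(3). ✓ Equality does not hold at z = 3 (the coefficients have mixed signs, so the terms do not all align in phase there).

M_tri(3) = 382; |p(3)| = 302; equality at z=3: no.


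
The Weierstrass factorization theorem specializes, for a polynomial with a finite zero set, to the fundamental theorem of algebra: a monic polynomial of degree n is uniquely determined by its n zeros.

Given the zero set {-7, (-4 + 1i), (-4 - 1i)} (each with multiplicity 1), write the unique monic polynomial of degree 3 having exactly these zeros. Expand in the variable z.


The polynomial is p(z) = ∏_{α ∈ S} (z − α), where S = {-7, (-4 + 1i), (-4 - 1i)}.
Expanding the product yields: p(z) = z^3 + 15·z^2 + 73·z + 119.
Note conjugate pairs combine to real quadratics: (z − (-4+1i))(z − (-4−1i)) = z² + 8z + 17.
The resulting polynomial has degree 3 and real coefficients as required.

p(z) = z^3 + 15·z^2 + 73·z + 119.


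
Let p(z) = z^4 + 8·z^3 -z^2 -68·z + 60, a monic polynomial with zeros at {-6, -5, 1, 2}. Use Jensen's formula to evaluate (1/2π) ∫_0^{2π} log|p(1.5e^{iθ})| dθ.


Zeros: -6, -5, 1, 2; r = 1.5.
Inside |z| < r: 1. Outside (|z| ≥ r): -6, -5, 2.
p(0) = 60, so log|p(0)| = log(60) = 4.0943.
Apply Jensen: I(r) = log|p(0)| + Σ_k log(r/|z_k|), summed over zeros inside |z| < r.
  log(r/|z_k|) for z_k = 1: log(1.5/1) = 0.4055
  Outside zeros (-6, -5, 2) contribute nothing to the Jensen sum.
Sum over inside zeros: 0.4055.
I(r) = log|p(0)| + (inside sum) = 4.0943 + 0.4055 = 4.4998.
Note: since some zeros are outside |z| ≤ r, the simplified n·log(r) form does NOT apply — only the inside zeros contribute.

I(r) ≈ 4.4998.


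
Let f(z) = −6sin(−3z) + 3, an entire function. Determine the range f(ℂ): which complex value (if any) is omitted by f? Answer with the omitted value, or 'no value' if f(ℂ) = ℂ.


Little Picard bounds the complement of f(ℂ) to at most one point.
sin is entire and surjective onto ℂ: for every w ∈ ℂ, sin(ζ) = w has a solution ζ ∈ ℂ (e.g., via the complex inverse arcsin). With ζ = −3z this gives z = ζ/(-3). Then -6·sin(−3z) takes every value in -6·ℂ = ℂ, and adding 3 is a bijection of ℂ. So f is surjective and omits no value. (Note: only on the real line is sin bounded by [−1, 1].)

Omitted value: no value.


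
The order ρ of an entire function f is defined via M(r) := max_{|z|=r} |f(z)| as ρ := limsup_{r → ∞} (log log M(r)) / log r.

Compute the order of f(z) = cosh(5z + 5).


cosh(w) is a linear combination of e^{iw} and e^{−iw} (or e^w, e^{−w} in the hyperbolic case), so |cosh(w)| ≤ e^{|w|}. With w = 5z + 5, |w| ≤ 5|z| + 5 = 5r + 5 on |z| = r, giving M(r) ≤ e^{5r + 5}, so ρ ≤ 1. On a suitable ray (z = it for sin/cos; z = t for sinh/cosh, t real → ∞), |cosh(5z + 5)| grows like e^{5|t|}/2, so ρ ≥ 1. Hence ρ = 1.
Therefore ρ = 1.

Order ρ = 1.


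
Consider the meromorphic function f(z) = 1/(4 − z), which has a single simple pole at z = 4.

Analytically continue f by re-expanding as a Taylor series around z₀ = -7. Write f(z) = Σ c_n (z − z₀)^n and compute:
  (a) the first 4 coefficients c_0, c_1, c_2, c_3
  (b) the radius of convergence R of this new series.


Let w = z − z₀, so z = z₀ + w.
Then 4 − z = 4 − (z₀ + w) = (4 − z₀) − w = 11 − w.
f(z) = 1/(11 − w) = (1/(11)) · 1/(1 − w/(11)) = Σ_{n≥0} w^n / (11)^(n+1).
So c_n = 1/(11)^(n+1):
  c_0 = 1/(11)^1 = 1/11.
  c_1 = 1/(11)^2 = 1/121.
  c_2 = 1/(11)^3 = 1/1331.
  c_3 = 1/(11)^4 = 1/14641.
The series is valid for |w/d| < 1, i.e. |z − z₀| < |d|.
Radius of convergence: R = |4 − z₀| = |11| = 11 (distance from z₀ to the singularity z = 4).

c_0 = 1/11, c_1 = 1/121, c_2 = 1/1331, c_3 = 1/14641; R = 11.


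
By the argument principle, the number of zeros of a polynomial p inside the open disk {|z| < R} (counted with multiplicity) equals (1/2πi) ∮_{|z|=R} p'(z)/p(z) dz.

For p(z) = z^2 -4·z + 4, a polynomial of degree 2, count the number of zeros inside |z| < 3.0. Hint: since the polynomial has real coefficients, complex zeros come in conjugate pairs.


The zeros of p are: 2, 2.
Their magnitudes are: 2, 2.
Zeros with |z| < R = 3.0: 2, 2.
Count = 2.
By the argument principle, (1/2πi) ∮_{|z|=R} p'(z)/p(z) dz equals exactly this count.

Number of zeros inside |z| < 3.0: 2.


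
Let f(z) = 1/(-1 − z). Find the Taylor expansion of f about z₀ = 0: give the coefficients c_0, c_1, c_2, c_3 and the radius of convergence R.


Let w = z − z₀, so z = z₀ + w.
Then -1 − z = -1 − (z₀ + w) = (-1 − z₀) − w = -1 − w.
f(z) = 1/(-1 − w) = (1/(-1)) · 1/(1 − w/(-1)) = Σ_{n≥0} w^n / (-1)^(n+1).
So c_n = 1/(-1)^(n+1):
  c_0 = 1/(-1)^1 = -1.
  c_1 = 1/(-1)^2 = 1.
  c_2 = 1/(-1)^3 = -1.
  c_3 = 1/(-1)^4 = 1.
The series is valid for |w/d| < 1, i.e. |z − z₀| < |d|.
Radius of convergence: R = |-1 − z₀| = |-1| = 1 (distance from z₀ to the singularity z = -1).

c_0 = -1, c_1 = 1, c_2 = -1, c_3 = 1; R = 1.


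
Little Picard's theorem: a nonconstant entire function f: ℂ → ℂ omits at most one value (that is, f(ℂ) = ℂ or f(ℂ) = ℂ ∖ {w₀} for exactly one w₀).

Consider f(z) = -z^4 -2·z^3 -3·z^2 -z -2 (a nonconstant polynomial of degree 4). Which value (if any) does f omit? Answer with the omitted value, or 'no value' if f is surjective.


Little Picard bounds the complement of f(ℂ) to at most one point.
For every w ∈ ℂ, the equation p(z) − w = 0 is a nonconstant polynomial in z and hence has at least one root by the fundamental theorem of algebra. So p is surjective onto ℂ, omitting no value.

Omitted value: no value.


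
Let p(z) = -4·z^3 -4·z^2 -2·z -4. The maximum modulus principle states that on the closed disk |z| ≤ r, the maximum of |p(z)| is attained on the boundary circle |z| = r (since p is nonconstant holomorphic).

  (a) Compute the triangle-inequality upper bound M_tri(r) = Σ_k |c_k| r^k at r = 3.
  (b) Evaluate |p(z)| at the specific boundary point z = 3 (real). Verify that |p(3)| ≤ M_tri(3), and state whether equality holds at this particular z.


Coefficients: c_0 = -4, c_1 = -2, c_2 = -4, c_3 = -4. Radius r = 3.
Part (a). Triangle bound: M_tri(r) = Σ_k |c_k| r^k
  = |-4|·3^0 + |-2|·3^1 + |-4|·3^2 + |-4|·3^3
  = 4 + 6 + 36 + 108 = 154.
This bounds M(r) := max_{|z|=r} |p(z)| from above; equality holds iff all terms c_k z^k can be made to align in phase at a single z on |z|=r.
Part (b). At z = 3 (real, on the circle |z| = r):
  p(3) = (-4)·3^0 + (-2)·3^1 + (-4)·3^2 + (-4)·3^3 = -154.
  |p(3)| = 154.
Since all nonzero coefficients share the same sign, |p(3)| = 154 = M_tri(3); the triangle bound is attained at z = 3, so in fact M(r) = 154.

M_tri(3) = 154; |p(3)| = 154; equality at z=3: yes.


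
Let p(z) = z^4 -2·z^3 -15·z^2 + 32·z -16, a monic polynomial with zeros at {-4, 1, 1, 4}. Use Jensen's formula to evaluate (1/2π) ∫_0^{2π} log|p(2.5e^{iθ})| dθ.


Zeros: -4, 1, 1, 4; r = 2.5.
Inside |z| < r: 1, 1. Outside (|z| ≥ r): -4, 4.
p(0) = -16, so log|p(0)| = log(16) = 2.7726.
Apply Jensen: I(r) = log|p(0)| + Σ_k log(r/|z_k|), summed over zeros inside |z| < r.
  log(r/|z_k|) for z_k = 1: log(2.5/1) = 0.9163
  log(r/|z_k|) for z_k = 1: log(2.5/1) = 0.9163
  Outside zeros (-4, 4) contribute nothing to the Jensen sum.
Sum over inside zeros: 1.8326.
I(r) = log|p(0)| + (inside sum) = 2.7726 + 1.8326 = 4.6052.
Note: since some zeros are outside |z| ≤ r, the simplified n·log(r) form does NOT apply — only the inside zeros contribute.

I(r) ≈ 4.6052.


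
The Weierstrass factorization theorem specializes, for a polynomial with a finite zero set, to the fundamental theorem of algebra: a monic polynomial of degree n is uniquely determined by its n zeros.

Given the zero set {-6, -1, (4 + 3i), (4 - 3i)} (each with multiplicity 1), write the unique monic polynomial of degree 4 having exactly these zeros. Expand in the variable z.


The polynomial is p(z) = ∏_{α ∈ S} (z − α), where S = {-6, -1, (4 + 3i), (4 - 3i)}.
Expanding the product yields: p(z) = z^4 -z^3 -25·z^2 + 127·z + 150.
Note conjugate pairs combine to real quadratics: (z − (4+3i))(z − (4−3i)) = z² − 8z + 25.
The resulting polynomial has degree 4 and real coefficients as required.

p(z) = z^4 -z^3 -25·z^2 + 127·z + 150.


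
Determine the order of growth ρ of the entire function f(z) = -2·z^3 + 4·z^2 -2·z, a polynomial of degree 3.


|f(z)| ≤ Σ|c_k|·r^k = O(r^3) as r → ∞. Polynomial growth is O(e^{r^ε}) for every ε > 0 (since r^3/e^{r^ε} → 0), so ρ ≤ ε for all ε > 0, i.e. ρ = 0. Every nonconstant polynomial has order 0.
Therefore ρ = 0.

Order ρ = 0.


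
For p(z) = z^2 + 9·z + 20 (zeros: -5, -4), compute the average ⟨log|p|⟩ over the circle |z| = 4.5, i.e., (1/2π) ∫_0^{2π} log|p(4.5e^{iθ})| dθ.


Zeros: -5, -4; r = 4.5.
Inside |z| < r: -4. Outside (|z| ≥ r): -5.
p(0) = 20, so log|p(0)| = log(20) = 2.9957.
Apply Jensen: I(r) = log|p(0)| + Σ_k log(r/|z_k|), summed over zeros inside |z| < r.
  log(r/|z_k|) for z_k = -4: log(4.5/4) = 0.1178
  Outside zeros (-5) contribute nothing to the Jensen sum.
Sum over inside zeros: 0.1178.
I(r) = log|p(0)| + (inside sum) = 2.9957 + 0.1178 = 3.1135.
Note: since some zeros are outside |z| ≤ r, the simplified n·log(r) form does NOT apply — only the inside zeros contribute.

I(r) ≈ 3.1135.


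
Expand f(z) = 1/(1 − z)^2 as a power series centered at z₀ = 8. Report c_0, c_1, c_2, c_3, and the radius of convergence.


Let w = z − z₀, so z = z₀ + w.
Then 1 − z = 1 − (z₀ + w) = (1 − z₀) − w = -7 − w.
f(z) = 1/(-7 − w)^2 = (1/(-7)^2) · (1 − w/(-7))^{−2}.
By the binomial series (1−u)^{−2} = Σ_{n≥0} C(n+1, 1) u^n for |u|<1, with u = w/(-7):
  c_n = C(n+1, 1) / (-7)^(n+2).
  c_0 = 1/(-7)^2 = 1/49.
  c_1 = 2/(-7)^3 = -2/343.
  c_2 = 3/(-7)^4 = 3/2401.
  c_3 = 4/(-7)^5 = -4/16807.
The series is valid for |w/d| < 1, i.e. |z − z₀| < |d|.
Radius of convergence: R = |1 − z₀| = |-7| = 7 (distance from z₀ to the singularity z = 1).

c_0 = 1/49, c_1 = -2/343, c_2 = 3/2401, c_3 = -4/16807; R = 7.


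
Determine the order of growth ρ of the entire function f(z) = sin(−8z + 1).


sin(w) is a linear combination of e^{iw} and e^{−iw} (or e^w, e^{−w} in the hyperbolic case), so |sin(w)| ≤ e^{|w|}. With w = −8z + 1, |w| ≤ 8|z| + 1 = 8r + 1 on |z| = r, giving M(r) ≤ e^{8r + 1}, so ρ ≤ 1. On a suitable ray (z = it for sin/cos; z = t for sinh/cosh, t real → ∞), |sin(−8z + 1)| grows like e^{8|t|}/2, so ρ ≥ 1. Hence ρ = 1.
Therefore ρ = 1.

Order ρ = 1.


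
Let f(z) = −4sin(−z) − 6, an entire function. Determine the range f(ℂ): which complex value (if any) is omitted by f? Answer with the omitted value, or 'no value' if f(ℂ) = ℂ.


Little Picard bounds the complement of f(ℂ) to at most one point.
sin is entire and surjective onto ℂ: for every w ∈ ℂ, sin(ζ) = w has a solution ζ ∈ ℂ (e.g., via the complex inverse arcsin). With ζ = −z this gives z = ζ/(-1). Then -4·sin(−z) takes every value in -4·ℂ = ℂ, and adding -6 is a bijection of ℂ. So f is surjective and omits no value. (Note: only on the real line is sin bounded by [−1, 1].)

Omitted value: no value.
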